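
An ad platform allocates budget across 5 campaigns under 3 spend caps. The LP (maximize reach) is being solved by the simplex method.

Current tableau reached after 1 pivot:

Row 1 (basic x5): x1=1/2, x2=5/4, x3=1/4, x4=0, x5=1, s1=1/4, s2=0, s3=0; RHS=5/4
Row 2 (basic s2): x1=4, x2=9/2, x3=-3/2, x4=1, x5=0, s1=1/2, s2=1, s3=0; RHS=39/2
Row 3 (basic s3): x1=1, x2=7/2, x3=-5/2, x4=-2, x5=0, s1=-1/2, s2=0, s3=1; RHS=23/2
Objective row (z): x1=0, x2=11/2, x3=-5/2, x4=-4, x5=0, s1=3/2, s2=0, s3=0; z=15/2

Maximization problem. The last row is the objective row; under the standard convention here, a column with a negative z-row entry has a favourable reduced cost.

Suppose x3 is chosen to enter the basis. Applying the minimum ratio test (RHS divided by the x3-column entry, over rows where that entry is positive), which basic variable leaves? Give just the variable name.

Ratios: row 1 (x5): (5/4)/(1/4) = 5; row 2 (s2): entry -3/2 ≤ 0, skip; row 3 (s3): entry -5/2 ≤ 0, skip.
Minimum ratio 5 is in the x5 row, so x5 leaves.

x5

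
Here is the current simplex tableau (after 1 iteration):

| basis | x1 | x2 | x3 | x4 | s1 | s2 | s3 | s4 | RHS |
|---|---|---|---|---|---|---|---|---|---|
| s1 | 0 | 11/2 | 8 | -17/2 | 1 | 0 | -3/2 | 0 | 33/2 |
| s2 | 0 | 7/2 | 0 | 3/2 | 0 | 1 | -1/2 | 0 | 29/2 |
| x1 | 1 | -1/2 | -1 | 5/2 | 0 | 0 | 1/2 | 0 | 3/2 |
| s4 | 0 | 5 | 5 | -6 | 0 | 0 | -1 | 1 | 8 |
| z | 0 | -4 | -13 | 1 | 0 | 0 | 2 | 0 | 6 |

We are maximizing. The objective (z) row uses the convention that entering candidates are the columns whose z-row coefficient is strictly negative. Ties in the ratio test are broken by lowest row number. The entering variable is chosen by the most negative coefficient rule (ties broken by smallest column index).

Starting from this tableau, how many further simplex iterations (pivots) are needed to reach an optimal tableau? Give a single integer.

pivot: x3 in, s4 out → z = 134/5
pivot: x4 in, x1 out → z = 801/13
No improving column remains; optimal.

2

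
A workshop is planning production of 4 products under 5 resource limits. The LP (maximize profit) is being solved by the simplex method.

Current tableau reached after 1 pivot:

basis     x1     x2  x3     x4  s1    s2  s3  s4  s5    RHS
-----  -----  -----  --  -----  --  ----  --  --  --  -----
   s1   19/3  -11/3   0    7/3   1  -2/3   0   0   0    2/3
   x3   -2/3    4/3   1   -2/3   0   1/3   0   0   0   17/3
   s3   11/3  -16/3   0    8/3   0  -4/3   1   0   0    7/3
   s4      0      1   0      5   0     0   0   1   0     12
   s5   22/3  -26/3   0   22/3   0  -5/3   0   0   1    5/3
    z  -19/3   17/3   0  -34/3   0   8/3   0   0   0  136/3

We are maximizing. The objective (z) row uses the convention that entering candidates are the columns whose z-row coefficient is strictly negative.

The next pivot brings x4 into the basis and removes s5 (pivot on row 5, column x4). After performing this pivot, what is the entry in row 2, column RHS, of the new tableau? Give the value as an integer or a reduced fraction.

64/11

Pivot element is row 5, column x4: 22/3.
Normalize row 5: new (row 5, RHS) = (5/3)/(22/3) = 5/22.
row 2 ← row 2 − (-2/3)·(new row 5): 17/3 − (-2/3)·(5/22) = 64/11.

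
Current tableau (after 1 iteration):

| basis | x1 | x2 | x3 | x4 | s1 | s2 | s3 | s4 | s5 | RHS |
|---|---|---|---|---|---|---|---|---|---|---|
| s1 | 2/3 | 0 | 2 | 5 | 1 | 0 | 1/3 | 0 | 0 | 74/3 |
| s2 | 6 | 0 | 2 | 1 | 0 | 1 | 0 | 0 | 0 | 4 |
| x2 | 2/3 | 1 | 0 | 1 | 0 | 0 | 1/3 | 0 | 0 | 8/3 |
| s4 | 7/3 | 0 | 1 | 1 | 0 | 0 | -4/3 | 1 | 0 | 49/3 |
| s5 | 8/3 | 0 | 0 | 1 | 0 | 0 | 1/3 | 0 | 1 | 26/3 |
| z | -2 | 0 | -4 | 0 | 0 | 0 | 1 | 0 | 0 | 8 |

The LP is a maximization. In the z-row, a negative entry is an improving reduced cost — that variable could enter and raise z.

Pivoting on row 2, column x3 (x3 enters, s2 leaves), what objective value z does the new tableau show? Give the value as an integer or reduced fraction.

Minimum ratio for x3: 4/2 = 2.
z changes by −(z-row coeff of x3)·ratio = −(-4)·2 = 8.
New z = 8 + 8 = 16.

16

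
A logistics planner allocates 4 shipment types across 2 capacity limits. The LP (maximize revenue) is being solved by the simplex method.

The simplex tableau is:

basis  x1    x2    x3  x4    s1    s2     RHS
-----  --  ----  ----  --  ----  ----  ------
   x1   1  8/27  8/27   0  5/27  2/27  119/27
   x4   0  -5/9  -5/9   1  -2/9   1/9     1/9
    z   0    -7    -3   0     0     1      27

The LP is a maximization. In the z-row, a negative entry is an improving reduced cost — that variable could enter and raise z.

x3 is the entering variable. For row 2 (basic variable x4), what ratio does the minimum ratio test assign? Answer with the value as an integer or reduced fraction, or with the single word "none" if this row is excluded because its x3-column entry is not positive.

The x3 entry in row 2 is -5/9 ≤ 0, so this row gives no ratio.

none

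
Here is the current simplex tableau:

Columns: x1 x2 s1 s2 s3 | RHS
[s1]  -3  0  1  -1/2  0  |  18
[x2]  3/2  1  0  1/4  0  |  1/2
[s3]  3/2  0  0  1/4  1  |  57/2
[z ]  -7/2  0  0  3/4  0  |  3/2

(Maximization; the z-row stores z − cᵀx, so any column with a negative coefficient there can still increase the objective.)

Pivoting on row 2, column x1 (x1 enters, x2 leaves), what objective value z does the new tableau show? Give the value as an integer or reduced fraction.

Minimum ratio for x1: (1/2)/(3/2) = 1/3.
z changes by −(z-row coeff of x1)·ratio = −(-7/2)·(1/3) = 7/6.
New z = 3/2 + (7/6) = 8/3.

8/3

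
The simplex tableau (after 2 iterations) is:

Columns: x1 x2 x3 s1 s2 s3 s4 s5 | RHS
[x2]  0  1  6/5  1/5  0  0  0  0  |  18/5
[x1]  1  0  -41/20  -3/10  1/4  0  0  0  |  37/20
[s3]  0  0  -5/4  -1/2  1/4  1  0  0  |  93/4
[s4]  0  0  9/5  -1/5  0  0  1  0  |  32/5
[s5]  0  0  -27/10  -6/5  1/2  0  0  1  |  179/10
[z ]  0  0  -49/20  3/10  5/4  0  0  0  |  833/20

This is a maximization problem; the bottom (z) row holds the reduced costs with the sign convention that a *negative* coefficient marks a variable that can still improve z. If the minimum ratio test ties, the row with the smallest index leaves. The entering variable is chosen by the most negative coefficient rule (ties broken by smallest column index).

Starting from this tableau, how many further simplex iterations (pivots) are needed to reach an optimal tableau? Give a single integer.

1

pivot: x3 in, x2 out → z = 49
No improving column remains; optimal.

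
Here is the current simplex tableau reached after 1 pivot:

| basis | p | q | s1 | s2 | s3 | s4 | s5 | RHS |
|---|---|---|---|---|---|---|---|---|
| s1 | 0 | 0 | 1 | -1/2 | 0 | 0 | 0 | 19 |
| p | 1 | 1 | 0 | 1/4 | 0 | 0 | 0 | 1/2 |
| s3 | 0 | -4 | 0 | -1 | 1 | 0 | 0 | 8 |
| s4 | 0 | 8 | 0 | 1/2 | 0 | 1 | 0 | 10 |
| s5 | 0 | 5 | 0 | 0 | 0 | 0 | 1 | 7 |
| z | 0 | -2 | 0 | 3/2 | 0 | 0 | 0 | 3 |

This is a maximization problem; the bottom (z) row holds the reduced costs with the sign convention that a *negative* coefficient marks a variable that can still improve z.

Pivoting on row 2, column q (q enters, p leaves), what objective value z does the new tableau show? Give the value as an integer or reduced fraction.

4

Minimum ratio for q: (1/2)/1 = 1/2.
z changes by −(z-row coeff of q)·ratio = −(-2)·(1/2) = 1.
New z = 3 + 1 = 4.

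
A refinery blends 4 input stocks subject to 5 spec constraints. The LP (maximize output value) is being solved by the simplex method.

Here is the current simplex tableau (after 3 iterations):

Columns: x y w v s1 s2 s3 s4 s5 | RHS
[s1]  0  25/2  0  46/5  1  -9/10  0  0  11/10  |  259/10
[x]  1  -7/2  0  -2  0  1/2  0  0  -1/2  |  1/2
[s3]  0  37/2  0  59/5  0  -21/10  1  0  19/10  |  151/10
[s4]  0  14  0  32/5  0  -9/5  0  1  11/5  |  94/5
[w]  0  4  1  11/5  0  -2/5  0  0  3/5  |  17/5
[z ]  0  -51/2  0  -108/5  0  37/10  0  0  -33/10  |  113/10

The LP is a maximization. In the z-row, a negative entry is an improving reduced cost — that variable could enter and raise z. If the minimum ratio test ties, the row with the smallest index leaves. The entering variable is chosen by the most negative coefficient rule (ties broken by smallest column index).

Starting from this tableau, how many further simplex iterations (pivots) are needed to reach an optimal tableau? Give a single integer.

pivot: y in, s3 out → z = 5941/185
pivot: v in, y out → z = 4595/118
pivot: s2 in, s1 out → z = 3628/87
No improving column remains; optimal.

3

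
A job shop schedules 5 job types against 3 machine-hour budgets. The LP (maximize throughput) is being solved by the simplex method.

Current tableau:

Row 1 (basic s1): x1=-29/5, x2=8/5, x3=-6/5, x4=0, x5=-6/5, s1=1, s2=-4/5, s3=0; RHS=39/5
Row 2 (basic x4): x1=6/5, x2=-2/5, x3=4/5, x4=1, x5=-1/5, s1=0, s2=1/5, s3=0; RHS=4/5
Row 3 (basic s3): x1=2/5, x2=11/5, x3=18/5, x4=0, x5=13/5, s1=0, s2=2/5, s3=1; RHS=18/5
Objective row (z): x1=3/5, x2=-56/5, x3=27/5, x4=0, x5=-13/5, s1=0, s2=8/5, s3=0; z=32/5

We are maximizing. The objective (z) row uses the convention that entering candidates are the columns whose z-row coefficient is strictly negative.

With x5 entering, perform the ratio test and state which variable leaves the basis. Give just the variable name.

s3

Ratios: row 1 (s1): entry -6/5 ≤ 0, skip; row 2 (x4): entry -1/5 ≤ 0, skip; row 3 (s3): (18/5)/(13/5) = 18/13.
Minimum ratio 18/13 is in the s3 row, so s3 leaves.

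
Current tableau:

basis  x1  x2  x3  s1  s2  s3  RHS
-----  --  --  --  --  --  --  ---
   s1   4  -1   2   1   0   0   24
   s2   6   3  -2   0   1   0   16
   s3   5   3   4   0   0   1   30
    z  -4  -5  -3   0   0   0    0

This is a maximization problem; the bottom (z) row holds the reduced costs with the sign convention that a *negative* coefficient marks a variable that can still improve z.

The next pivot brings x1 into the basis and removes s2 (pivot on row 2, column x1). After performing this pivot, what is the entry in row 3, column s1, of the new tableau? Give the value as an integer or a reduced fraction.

0

Pivot element is row 2, column x1: 6.
Normalize row 2: new (row 2, s1) = 0/6 = 0.
row 3 ← row 3 − 5·(new row 2): 0 − 5·0 = 0.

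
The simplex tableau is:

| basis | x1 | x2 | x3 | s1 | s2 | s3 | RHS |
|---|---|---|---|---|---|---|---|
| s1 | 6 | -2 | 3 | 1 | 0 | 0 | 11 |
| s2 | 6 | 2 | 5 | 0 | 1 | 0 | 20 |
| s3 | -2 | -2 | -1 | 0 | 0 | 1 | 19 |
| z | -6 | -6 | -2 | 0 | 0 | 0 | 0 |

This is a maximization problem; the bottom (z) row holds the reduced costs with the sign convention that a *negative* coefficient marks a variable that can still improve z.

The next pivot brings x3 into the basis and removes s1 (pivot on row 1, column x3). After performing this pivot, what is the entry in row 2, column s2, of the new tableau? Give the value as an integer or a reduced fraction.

1

Pivot element is row 1, column x3: 3.
Normalize row 1: new (row 1, s2) = 0/3 = 0.
row 2 ← row 2 − 5·(new row 1): 1 − 5·0 = 1.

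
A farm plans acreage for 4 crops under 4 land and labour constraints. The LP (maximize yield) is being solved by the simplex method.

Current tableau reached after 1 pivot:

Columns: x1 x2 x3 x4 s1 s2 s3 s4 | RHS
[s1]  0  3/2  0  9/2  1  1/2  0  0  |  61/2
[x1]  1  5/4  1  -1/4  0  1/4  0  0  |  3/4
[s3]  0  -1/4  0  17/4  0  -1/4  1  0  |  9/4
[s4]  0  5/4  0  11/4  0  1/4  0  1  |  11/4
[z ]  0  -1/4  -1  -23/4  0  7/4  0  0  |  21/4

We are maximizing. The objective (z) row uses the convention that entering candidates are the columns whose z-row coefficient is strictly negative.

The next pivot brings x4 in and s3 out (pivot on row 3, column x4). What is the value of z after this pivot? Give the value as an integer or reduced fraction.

Minimum ratio for x4: (9/4)/(17/4) = 9/17.
z changes by −(z-row coeff of x4)·ratio = −(-23/4)·(9/17) = 207/68.
New z = 21/4 + (207/68) = 141/17.

141/17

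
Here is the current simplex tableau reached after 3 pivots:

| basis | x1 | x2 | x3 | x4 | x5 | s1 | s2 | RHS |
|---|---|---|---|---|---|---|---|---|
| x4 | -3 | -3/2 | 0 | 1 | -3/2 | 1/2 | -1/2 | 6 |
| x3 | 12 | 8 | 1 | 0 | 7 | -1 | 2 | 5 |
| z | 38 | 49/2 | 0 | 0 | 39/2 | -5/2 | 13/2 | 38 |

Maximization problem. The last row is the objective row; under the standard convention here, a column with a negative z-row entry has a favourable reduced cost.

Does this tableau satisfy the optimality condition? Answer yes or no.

Column s1 has objective-row coefficient -5/2, which is negative; an improving pivot exists, so not yet optimal.

no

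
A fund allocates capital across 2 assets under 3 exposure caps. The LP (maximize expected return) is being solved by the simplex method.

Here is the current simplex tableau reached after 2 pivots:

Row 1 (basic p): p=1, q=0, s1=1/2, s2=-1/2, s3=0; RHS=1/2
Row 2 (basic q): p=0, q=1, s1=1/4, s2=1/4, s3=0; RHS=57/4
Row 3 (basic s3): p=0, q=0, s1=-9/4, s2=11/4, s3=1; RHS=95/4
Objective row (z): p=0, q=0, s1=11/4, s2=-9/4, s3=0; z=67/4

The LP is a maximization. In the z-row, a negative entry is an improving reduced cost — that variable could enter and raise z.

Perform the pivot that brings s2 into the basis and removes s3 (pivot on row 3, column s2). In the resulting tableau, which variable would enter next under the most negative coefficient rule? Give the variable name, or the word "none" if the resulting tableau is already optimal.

none

Pivot element 11/4. New z-row = old z-row − (-9/4)·(row 3/(11/4)).
Updated z-row coefficients: p: 0, q: 0, s1: 10/11, s2: 0, s3: 9/11.
No coefficient is strictly negative; the tableau after this pivot is optimal.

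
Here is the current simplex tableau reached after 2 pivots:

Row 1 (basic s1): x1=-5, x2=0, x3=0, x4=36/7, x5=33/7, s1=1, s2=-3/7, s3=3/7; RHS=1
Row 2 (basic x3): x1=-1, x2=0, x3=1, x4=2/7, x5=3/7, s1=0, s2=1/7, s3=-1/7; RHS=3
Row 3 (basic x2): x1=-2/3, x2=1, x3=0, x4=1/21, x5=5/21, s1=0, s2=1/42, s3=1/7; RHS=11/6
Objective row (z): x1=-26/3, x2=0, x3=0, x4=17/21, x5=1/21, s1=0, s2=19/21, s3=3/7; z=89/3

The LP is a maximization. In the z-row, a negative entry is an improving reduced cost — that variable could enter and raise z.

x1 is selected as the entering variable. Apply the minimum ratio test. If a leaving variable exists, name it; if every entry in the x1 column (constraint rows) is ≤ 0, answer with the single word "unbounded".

unbounded

x1-column entries: row 1: -5, row 2: -1, row 3: -2/3. All ≤ 0, so x1 can increase without bound; the LP is unbounded in this direction.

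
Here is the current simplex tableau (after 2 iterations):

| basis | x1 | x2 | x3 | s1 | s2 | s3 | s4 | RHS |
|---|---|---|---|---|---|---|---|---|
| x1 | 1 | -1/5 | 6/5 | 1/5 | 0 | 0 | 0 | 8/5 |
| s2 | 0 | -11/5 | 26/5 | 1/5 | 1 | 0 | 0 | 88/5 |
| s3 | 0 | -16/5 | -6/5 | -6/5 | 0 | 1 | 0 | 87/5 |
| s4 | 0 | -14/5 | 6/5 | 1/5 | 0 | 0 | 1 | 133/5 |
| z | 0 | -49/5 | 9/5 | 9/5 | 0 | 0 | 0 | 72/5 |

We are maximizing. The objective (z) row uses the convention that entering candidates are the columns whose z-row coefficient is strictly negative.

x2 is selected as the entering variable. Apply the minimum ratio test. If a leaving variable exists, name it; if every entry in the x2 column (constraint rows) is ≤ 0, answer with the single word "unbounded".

unbounded

x2-column entries: row 1: -1/5, row 2: -11/5, row 3: -16/5, row 4: -14/5. All ≤ 0, so x2 can increase without bound; the LP is unbounded in this direction.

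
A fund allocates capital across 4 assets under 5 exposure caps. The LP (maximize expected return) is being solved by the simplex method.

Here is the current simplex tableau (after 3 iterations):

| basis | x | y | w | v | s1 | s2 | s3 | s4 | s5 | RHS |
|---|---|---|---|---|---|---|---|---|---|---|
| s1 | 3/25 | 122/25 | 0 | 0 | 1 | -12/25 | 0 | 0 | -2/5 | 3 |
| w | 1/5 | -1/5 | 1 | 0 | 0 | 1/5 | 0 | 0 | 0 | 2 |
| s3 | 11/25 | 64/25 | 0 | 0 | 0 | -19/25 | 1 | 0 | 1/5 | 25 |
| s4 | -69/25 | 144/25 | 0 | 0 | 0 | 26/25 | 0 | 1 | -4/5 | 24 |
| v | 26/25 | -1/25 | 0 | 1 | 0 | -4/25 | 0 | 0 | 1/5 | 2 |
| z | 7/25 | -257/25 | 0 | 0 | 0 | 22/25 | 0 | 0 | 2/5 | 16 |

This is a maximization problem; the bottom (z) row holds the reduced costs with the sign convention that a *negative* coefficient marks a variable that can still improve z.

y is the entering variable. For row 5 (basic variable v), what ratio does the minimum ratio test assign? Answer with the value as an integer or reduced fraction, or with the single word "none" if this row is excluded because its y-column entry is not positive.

none

The y entry in row 5 is -1/25 ≤ 0, so this row gives no ratio.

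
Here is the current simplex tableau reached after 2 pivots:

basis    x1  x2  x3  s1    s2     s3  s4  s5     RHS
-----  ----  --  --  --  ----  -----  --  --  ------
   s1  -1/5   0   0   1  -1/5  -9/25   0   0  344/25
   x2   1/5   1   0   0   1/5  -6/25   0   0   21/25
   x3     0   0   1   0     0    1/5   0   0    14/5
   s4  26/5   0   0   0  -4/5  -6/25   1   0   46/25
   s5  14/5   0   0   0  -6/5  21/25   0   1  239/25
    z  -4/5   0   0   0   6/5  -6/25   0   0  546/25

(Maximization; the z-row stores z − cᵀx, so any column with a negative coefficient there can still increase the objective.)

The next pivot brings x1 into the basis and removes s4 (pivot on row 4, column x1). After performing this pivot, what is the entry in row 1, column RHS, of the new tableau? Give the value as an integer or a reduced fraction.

Pivot element is row 4, column x1: 26/5.
Normalize row 4: new (row 4, RHS) = (46/25)/(26/5) = 23/65.
row 1 ← row 1 − (-1/5)·(new row 4): 344/25 − (-1/5)·(23/65) = 899/65.

899/65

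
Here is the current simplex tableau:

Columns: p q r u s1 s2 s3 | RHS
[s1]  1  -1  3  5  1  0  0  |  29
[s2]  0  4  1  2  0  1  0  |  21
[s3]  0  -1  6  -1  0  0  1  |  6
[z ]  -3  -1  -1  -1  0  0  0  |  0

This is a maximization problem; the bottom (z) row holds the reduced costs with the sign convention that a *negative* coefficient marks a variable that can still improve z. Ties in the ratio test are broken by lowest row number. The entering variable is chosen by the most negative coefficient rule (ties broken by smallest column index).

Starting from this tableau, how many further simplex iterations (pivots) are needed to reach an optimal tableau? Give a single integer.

pivot: p in, s1 out → z = 87
pivot: q in, s2 out → z = 108
No improving column remains; optimal.

2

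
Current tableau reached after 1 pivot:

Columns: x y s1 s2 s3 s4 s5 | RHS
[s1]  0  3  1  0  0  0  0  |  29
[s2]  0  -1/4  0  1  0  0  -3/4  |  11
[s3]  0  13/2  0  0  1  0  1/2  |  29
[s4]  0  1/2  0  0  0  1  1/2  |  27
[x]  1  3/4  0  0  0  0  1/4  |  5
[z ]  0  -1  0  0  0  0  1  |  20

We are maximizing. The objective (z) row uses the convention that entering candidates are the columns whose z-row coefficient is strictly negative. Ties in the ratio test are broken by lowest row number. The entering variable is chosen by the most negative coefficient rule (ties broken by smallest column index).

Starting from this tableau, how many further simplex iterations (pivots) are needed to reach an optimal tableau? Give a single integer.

pivot: y in, s3 out → z = 318/13
No improving column remains; optimal.

1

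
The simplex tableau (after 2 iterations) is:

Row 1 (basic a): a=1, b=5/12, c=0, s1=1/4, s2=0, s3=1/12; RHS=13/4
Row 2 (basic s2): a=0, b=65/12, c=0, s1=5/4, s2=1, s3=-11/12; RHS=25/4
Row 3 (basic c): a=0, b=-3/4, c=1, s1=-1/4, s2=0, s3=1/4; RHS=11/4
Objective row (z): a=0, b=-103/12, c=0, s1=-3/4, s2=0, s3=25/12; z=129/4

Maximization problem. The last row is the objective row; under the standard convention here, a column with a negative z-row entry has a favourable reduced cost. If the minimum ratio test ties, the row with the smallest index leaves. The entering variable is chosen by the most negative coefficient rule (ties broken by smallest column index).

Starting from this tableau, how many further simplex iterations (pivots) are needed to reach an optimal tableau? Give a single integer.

pivot: b in, s2 out → z = 548/13
No improving column remains; optimal.

1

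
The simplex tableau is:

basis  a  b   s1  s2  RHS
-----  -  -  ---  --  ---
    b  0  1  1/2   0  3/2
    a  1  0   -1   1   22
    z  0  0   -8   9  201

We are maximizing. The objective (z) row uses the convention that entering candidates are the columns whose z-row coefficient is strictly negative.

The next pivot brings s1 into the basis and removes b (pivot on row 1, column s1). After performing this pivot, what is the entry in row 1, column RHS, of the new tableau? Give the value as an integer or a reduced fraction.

3

Pivot element is row 1, column s1: 1/2.
Normalize row 1: new (row 1, RHS) = (3/2)/(1/2) = 3.
Row 1 is the pivot row, so the entry is 3.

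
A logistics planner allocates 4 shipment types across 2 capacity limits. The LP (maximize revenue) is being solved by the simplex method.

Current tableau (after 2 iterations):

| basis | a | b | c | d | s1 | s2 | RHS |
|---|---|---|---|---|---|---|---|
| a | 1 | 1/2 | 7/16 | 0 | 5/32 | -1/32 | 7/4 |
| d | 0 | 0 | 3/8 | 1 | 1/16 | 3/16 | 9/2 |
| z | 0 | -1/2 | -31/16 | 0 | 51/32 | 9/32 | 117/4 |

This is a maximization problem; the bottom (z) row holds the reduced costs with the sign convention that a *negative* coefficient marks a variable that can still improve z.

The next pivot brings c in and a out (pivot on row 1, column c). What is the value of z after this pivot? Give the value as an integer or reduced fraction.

37

Minimum ratio for c: (7/4)/(7/16) = 4.
z changes by −(z-row coeff of c)·ratio = −(-31/16)·4 = 31/4.
New z = 117/4 + (31/4) = 37.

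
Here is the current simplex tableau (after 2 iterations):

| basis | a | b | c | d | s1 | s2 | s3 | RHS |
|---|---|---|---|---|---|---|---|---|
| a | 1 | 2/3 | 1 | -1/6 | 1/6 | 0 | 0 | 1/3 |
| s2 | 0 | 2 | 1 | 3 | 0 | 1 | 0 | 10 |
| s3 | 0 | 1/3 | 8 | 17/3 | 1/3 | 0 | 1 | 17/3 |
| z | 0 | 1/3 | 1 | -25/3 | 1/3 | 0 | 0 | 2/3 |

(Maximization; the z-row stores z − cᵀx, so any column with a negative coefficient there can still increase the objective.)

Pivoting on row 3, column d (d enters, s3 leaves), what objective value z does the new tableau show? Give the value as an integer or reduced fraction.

9

Minimum ratio for d: (17/3)/(17/3) = 1.
z changes by −(z-row coeff of d)·ratio = −(-25/3)·1 = 25/3.
New z = 2/3 + (25/3) = 9.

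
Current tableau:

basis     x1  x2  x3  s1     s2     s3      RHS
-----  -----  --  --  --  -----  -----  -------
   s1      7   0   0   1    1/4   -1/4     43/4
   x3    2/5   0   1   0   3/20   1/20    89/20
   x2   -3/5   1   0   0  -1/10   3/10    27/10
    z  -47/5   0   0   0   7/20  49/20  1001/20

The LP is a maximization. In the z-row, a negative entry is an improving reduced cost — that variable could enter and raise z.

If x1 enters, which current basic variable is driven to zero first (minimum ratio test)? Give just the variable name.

s1

Ratios: row 1 (s1): (43/4)/7 = 43/28; row 2 (x3): (89/20)/(2/5) = 89/8; row 3 (x2): entry -3/5 ≤ 0, skip.
Minimum ratio 43/28 is in the s1 row, so s1 leaves.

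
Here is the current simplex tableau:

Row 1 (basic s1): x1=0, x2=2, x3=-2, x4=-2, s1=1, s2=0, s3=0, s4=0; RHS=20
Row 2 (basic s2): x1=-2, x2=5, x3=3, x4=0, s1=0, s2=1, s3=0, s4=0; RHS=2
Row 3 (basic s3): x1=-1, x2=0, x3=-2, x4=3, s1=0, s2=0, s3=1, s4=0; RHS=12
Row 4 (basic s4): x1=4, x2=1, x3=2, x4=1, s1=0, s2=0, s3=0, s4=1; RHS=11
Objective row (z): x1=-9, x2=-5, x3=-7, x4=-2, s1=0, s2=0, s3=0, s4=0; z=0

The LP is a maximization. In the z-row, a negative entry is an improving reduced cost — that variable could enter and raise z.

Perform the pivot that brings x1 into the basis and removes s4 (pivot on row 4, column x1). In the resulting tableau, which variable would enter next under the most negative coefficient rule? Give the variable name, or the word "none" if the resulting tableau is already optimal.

Pivot element 4. New z-row = old z-row − (-9)·(row 4/4).
Updated z-row coefficients: x1: 0, x2: -11/4, x3: -5/2, x4: 1/4, s1: 0, s2: 0, s3: 0, s4: 9/4.
The most negative is -11/4 in column x2, so x2 would enter next.

x2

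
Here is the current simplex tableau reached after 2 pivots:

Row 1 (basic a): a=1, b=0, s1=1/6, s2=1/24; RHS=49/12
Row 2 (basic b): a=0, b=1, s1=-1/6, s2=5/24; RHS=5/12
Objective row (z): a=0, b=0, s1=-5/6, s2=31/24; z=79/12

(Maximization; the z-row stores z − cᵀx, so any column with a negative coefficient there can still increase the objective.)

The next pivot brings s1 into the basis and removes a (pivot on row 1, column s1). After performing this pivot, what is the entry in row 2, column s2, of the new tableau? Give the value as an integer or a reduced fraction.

Pivot element is row 1, column s1: 1/6.
Normalize row 1: new (row 1, s2) = (1/24)/(1/6) = 1/4.
row 2 ← row 2 − (-1/6)·(new row 1): 5/24 − (-1/6)·(1/4) = 1/4.

1/4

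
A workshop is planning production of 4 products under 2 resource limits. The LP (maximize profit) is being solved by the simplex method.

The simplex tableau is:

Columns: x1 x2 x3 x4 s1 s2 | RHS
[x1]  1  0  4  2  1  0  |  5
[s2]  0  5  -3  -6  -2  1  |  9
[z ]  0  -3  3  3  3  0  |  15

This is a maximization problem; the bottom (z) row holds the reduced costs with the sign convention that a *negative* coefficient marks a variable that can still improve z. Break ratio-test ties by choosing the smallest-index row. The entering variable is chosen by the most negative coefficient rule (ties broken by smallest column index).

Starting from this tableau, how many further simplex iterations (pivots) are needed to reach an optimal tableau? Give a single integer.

2

pivot: x2 in, s2 out → z = 102/5
pivot: x4 in, x1 out → z = 219/10
No improving column remains; optimal.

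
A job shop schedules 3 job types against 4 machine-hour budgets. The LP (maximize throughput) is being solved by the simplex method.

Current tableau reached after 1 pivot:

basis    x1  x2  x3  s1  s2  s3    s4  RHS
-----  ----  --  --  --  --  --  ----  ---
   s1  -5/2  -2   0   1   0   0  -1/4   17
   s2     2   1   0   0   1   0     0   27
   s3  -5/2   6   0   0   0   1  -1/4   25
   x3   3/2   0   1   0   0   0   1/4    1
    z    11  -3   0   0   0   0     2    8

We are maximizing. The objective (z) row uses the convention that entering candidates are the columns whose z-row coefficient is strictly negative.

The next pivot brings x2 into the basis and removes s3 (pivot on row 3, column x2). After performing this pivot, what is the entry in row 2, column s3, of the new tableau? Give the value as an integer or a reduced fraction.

Pivot element is row 3, column x2: 6.
Normalize row 3: new (row 3, s3) = 1/6 = 1/6.
row 2 ← row 2 − 1·(new row 3): 0 − 1·(1/6) = -1/6.

-1/6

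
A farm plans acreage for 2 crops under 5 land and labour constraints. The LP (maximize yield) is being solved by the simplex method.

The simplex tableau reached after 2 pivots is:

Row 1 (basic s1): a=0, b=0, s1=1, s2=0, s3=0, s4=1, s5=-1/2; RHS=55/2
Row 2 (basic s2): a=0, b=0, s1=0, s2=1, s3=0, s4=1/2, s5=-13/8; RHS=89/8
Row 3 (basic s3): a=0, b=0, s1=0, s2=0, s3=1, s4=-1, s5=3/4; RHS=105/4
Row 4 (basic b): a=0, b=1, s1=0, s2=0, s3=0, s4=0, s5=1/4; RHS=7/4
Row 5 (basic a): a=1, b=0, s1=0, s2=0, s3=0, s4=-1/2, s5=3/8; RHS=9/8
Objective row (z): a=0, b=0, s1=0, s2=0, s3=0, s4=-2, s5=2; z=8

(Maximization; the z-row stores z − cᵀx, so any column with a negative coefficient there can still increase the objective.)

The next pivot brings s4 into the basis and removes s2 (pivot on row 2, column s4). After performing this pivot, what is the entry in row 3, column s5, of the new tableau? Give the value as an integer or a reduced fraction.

-5/2

Pivot element is row 2, column s4: 1/2.
Normalize row 2: new (row 2, s5) = (-13/8)/(1/2) = -13/4.
row 3 ← row 3 − (-1)·(new row 2): 3/4 − (-1)·(-13/4) = -5/2.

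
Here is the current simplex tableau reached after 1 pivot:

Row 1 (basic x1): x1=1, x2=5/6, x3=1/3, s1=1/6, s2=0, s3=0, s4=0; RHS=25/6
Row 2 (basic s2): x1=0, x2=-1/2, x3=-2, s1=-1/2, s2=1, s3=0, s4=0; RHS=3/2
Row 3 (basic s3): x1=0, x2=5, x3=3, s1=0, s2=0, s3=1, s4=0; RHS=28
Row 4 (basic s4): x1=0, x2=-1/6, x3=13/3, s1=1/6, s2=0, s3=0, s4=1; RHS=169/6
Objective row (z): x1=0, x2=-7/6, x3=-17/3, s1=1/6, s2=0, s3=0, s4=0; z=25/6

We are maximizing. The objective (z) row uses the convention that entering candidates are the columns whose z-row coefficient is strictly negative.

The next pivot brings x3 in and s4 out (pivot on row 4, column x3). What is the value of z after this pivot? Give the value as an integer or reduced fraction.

41

Minimum ratio for x3: (169/6)/(13/3) = 13/2.
z changes by −(z-row coeff of x3)·ratio = −(-17/3)·(13/2) = 221/6.
New z = 25/6 + (221/6) = 41.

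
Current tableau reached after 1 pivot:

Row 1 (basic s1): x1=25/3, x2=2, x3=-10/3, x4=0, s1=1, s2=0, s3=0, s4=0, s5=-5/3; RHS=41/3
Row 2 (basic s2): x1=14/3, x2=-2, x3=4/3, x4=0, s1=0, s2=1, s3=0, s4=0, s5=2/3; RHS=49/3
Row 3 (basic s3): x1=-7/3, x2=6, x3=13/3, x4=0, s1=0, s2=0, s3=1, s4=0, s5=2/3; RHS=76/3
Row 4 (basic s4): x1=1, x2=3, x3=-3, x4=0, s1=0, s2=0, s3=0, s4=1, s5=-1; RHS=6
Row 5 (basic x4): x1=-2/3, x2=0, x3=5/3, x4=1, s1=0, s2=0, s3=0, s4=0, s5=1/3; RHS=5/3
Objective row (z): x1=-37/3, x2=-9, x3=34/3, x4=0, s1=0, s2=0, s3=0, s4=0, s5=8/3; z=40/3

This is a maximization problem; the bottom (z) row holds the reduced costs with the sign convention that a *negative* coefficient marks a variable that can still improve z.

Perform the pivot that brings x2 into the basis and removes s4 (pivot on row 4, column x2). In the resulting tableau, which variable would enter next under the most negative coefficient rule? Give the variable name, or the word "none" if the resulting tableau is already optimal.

Pivot element 3. New z-row = old z-row − (-9)·(row 4/3).
Updated z-row coefficients: x1: -28/3, x2: 0, x3: 7/3, x4: 0, s1: 0, s2: 0, s3: 0, s4: 3, s5: -1/3.
The most negative is -28/3 in column x1, so x1 would enter next.

x1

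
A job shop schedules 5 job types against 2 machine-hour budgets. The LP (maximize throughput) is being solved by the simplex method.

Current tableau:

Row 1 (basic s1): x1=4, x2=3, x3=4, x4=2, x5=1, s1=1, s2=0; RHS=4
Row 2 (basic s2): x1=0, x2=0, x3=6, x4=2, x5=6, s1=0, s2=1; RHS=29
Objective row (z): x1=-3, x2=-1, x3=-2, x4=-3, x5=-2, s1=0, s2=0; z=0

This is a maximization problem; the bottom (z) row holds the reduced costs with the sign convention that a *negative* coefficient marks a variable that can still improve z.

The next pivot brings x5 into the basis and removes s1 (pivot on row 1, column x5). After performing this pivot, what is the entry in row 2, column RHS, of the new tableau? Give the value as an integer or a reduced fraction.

Pivot element is row 1, column x5: 1.
Normalize row 1: new (row 1, RHS) = 4/1 = 4.
row 2 ← row 2 − 6·(new row 1): 29 − 6·4 = 5.

5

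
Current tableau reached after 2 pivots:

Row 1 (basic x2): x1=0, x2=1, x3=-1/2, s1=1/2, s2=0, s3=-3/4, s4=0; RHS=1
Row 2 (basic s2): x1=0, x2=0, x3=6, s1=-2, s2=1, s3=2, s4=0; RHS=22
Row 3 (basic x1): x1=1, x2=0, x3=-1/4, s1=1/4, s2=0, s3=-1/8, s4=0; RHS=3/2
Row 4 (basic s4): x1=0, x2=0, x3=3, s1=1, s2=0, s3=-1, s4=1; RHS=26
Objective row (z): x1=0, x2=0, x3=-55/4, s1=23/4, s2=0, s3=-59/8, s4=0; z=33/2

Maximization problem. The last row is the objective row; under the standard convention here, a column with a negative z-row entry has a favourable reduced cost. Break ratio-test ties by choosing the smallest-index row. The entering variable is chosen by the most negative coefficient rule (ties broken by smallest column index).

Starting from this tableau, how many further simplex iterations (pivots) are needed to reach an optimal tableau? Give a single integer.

3

pivot: x3 in, s2 out → z = 803/12
pivot: s3 in, x3 out → z = 781/8
pivot: s1 in, x1 out → z = 135
No improving column remains; optimal.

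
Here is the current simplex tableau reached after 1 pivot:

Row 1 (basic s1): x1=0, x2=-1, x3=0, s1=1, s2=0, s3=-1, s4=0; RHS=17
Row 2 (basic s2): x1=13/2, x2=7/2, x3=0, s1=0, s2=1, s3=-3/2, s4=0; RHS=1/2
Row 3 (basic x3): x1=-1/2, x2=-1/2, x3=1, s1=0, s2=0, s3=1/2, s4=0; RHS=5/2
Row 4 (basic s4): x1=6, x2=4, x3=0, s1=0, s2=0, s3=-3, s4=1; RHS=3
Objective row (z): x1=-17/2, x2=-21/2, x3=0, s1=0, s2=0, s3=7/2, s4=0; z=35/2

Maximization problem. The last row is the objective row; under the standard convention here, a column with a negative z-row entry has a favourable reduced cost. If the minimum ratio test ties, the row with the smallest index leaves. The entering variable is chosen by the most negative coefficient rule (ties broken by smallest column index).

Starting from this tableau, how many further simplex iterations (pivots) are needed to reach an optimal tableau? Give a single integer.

2

pivot: x2 in, s2 out → z = 19
pivot: s3 in, x3 out → z = 28
No improving column remains; optimal.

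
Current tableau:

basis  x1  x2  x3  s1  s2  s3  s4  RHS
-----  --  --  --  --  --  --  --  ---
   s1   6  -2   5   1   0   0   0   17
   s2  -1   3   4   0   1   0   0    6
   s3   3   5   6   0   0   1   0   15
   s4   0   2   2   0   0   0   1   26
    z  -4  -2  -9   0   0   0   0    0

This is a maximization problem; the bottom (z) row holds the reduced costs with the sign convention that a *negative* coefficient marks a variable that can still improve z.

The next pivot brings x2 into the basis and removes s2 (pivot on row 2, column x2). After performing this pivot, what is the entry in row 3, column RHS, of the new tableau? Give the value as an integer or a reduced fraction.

5

Pivot element is row 2, column x2: 3.
Normalize row 2: new (row 2, RHS) = 6/3 = 2.
row 3 ← row 3 − 5·(new row 2): 15 − 5·2 = 5.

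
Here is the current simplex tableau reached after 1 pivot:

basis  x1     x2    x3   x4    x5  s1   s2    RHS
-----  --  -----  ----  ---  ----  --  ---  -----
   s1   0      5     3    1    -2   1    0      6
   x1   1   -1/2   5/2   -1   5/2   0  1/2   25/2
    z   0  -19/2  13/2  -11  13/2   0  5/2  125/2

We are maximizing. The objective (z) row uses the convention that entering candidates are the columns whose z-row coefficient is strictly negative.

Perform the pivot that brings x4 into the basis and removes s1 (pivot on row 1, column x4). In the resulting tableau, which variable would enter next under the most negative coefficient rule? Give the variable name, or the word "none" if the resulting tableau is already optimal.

Pivot element 1. New z-row = old z-row − (-11)·(row 1/1).
Updated z-row coefficients: x1: 0, x2: 91/2, x3: 79/2, x4: 0, x5: -31/2, s1: 11, s2: 5/2.
The most negative is -31/2 in column x5, so x5 would enter next.

x5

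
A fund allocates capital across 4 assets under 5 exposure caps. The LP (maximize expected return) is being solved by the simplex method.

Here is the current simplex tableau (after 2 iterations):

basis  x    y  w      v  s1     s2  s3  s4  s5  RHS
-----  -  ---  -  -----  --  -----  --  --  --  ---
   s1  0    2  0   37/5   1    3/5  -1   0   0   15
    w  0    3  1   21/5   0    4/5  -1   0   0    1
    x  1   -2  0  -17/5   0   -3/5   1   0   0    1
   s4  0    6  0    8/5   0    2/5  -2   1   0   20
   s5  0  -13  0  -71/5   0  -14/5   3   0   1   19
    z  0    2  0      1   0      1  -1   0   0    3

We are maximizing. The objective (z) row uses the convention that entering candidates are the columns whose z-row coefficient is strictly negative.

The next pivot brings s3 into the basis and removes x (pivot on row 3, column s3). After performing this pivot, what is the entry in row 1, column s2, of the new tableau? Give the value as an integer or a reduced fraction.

0

Pivot element is row 3, column s3: 1.
Normalize row 3: new (row 3, s2) = (-3/5)/1 = -3/5.
row 1 ← row 1 − (-1)·(new row 3): 3/5 − (-1)·(-3/5) = 0.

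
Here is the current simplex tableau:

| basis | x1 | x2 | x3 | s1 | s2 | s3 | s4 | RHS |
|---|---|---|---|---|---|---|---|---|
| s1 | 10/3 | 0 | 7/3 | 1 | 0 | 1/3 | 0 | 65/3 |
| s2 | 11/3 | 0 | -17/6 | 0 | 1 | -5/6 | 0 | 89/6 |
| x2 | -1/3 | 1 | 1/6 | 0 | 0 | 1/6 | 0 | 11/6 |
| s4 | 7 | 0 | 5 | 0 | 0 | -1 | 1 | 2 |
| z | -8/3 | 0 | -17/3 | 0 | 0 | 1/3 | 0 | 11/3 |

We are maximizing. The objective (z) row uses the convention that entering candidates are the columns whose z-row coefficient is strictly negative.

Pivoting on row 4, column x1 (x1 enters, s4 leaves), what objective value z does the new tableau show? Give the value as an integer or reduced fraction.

31/7

Minimum ratio for x1: 2/7 = 2/7.
z changes by −(z-row coeff of x1)·ratio = −(-8/3)·(2/7) = 16/21.
New z = 11/3 + (16/21) = 31/7.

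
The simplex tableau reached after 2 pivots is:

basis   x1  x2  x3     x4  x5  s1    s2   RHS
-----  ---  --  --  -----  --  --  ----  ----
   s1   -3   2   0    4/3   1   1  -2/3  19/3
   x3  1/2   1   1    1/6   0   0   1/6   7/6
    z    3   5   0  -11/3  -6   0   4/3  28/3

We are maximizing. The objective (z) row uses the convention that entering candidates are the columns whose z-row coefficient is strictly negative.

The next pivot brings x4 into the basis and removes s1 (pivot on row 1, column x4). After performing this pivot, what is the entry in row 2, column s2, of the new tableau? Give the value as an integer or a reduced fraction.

Pivot element is row 1, column x4: 4/3.
Normalize row 1: new (row 1, s2) = (-2/3)/(4/3) = -1/2.
row 2 ← row 2 − (1/6)·(new row 1): 1/6 − (1/6)·(-1/2) = 1/4.

1/4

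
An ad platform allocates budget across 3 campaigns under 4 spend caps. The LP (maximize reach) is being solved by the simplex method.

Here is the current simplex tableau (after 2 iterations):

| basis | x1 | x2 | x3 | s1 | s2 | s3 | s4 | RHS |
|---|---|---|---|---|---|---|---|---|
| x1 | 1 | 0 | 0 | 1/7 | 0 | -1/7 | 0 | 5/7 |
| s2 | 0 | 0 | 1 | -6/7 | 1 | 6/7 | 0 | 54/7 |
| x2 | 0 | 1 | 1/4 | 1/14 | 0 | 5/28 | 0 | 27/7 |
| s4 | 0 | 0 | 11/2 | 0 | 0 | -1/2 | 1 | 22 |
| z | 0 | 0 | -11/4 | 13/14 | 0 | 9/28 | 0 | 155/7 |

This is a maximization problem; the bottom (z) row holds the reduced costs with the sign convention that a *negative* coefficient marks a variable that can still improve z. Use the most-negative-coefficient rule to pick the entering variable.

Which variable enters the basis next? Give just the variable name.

Objective-row coefficients: x1: 0, x2: 0, x3: -11/4, s1: 13/14, s2: 0, s3: 9/28, s4: 0.
The most negative is -11/4 in column x3, so x3 enters.

x3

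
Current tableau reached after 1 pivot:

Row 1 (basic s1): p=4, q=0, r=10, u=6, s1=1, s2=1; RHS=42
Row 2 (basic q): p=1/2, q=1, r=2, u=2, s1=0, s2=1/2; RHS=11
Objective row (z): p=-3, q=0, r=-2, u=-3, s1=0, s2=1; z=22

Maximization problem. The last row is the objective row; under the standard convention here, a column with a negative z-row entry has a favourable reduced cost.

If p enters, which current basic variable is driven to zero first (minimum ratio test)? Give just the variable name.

s1

Ratios: row 1 (s1): 42/4 = 21/2; row 2 (q): 11/(1/2) = 22.
Minimum ratio 21/2 is in the s1 row, so s1 leaves.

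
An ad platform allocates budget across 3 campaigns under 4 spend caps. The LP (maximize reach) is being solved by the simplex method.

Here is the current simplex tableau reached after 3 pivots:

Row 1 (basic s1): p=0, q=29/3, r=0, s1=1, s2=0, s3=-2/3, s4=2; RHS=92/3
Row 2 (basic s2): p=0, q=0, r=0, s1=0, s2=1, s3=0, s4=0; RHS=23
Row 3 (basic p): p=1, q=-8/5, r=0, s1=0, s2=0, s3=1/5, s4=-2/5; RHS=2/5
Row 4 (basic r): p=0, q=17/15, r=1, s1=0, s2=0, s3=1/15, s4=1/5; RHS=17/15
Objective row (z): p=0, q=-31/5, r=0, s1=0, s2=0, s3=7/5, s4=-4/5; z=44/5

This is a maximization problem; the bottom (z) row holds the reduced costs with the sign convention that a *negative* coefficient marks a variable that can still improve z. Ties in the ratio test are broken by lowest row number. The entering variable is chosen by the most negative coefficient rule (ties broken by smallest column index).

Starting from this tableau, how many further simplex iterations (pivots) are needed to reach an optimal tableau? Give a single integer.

pivot: q in, r out → z = 15
No improving column remains; optimal.

1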